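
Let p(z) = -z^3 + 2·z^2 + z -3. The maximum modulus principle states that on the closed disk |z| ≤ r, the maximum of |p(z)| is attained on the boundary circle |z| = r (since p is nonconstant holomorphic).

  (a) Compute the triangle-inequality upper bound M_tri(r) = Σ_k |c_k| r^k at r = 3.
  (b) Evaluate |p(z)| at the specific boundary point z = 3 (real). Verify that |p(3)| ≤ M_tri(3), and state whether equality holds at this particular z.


Coefficients: c_0 = -3, c_1 = 1, c_2 = 2, c_3 = -1. Radius r = 3.
Part (a). Triangle bound: M_tri(r) = Σ_k |c_k| r^k
  = |-3|·3^0 + |1|·3^1 + |2|·3^2 + |-1|·3^3
  = 3 + 3 + 18 + 27 = 51.
This bounds M(r) := max_{|z|=r} |p(z)| from above; equality holds iff all terms c_k z^k can be made to align in phase at a single z on |z|=r.
Part (b). At z = 3 (real, on the circle |z| = r):
  p(3) = (-3)·3^0 + (1)·3^1 + (2)·3^2 + (-1)·3^3 = -9.
  |p(3)| = 9.
Check: |p(3)| = 9 ≤ 51 = M_tri(3). ✓ Equality does not hold at z = 3 (the coefficients have mixed signs, so the terms do not all align in phase there).

M_tri(3) = 51; |p(3)| = 9; equality at z=3: no.


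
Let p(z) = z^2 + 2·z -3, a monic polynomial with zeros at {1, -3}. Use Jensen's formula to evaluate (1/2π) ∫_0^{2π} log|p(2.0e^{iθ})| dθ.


Zeros: -3, 1; r = 2.0.
Inside |z| < r: 1. Outside (|z| ≥ r): -3.
p(0) = -3, so log|p(0)| = log(3) = 1.0986.
Apply Jensen: I(r) = log|p(0)| + Σ_k log(r/|z_k|), summed over zeros inside |z| < r.
  log(r/|z_k|) for z_k = 1: log(2.0/1) = 0.6931
  Outside zeros (-3) contribute nothing to the Jensen sum.
Sum over inside zeros: 0.6931.
I(r) = log|p(0)| + (inside sum) = 1.0986 + 0.6931 = 1.7918.
Note: since some zeros are outside |z| ≤ r, the simplified n·log(r) form does NOT apply — only the inside zeros contribute.

I(r) ≈ 1.7918.


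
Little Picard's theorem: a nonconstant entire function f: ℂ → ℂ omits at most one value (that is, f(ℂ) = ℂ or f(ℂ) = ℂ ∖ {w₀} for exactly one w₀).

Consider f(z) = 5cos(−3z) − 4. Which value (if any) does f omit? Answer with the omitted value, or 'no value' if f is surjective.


Little Picard bounds the complement of f(ℂ) to at most one point.
cos is entire and surjective onto ℂ: for every w ∈ ℂ, cos(ζ) = w has a solution ζ ∈ ℂ (e.g., via the complex inverse arccos). With ζ = −3z this gives z = ζ/(-3). Then 5·cos(−3z) takes every value in 5·ℂ = ℂ, and adding -4 is a bijection of ℂ. So f is surjective and omits no value. (Note: only on the real line is cos bounded by [−1, 1].)

Omitted value: no value.


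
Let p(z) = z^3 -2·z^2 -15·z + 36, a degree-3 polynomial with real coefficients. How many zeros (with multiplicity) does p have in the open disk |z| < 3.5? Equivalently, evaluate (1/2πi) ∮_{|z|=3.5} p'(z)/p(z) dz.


The zeros of p are: 3, 3, -4.
Their magnitudes are: 3, 3, 4.
Zeros with |z| < R = 3.5: 3, 3.
Count = 2.
By the argument principle, (1/2πi) ∮_{|z|=R} p'(z)/p(z) dz equals exactly this count.

Number of zeros inside |z| < 3.5: 2.


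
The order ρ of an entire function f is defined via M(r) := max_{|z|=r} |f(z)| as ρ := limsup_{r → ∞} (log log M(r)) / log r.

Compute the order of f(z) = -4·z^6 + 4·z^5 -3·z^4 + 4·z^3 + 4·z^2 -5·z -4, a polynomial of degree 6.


|f(z)| ≤ Σ|c_k|·r^k = O(r^6) as r → ∞. Polynomial growth is O(e^{r^ε}) for every ε > 0 (since r^6/e^{r^ε} → 0), so ρ ≤ ε for all ε > 0, i.e. ρ = 0. Every nonconstant polynomial has order 0.
Therefore ρ = 0.

Order ρ = 0.


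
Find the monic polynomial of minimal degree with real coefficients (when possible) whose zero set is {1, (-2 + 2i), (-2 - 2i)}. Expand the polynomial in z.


The polynomial is p(z) = ∏_{α ∈ S} (z − α), where S = {1, (-2 + 2i), (-2 - 2i)}.
Expanding the product yields: p(z) = z^3 + 3·z^2 + 4·z -8.
Note conjugate pairs combine to real quadratics: (z − (-2+2i))(z − (-2−2i)) = z² + 4z + 8.
The resulting polynomial has degree 3 and real coefficients as required.

p(z) = z^3 + 3·z^2 + 4·z -8.


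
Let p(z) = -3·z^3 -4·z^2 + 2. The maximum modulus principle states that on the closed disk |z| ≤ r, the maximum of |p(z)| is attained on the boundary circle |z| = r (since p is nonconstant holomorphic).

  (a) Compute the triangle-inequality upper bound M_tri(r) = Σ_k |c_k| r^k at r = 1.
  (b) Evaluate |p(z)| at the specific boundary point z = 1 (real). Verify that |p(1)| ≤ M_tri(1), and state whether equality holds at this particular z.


Coefficients: c_0 = 2, c_1 = 0, c_2 = -4, c_3 = -3. Radius r = 1.
Part (a). Triangle bound: M_tri(r) = Σ_k |c_k| r^k
  = |2|·1^0 + |0|·1^1 + |-4|·1^2 + |-3|·1^3
  = 2 + 0 + 4 + 3 = 9.
This bounds M(r) := max_{|z|=r} |p(z)| from above; equality holds iff all terms c_k z^k can be made to align in phase at a single z on |z|=r.
Part (b). At z = 1 (real, on the circle |z| = r):
  p(1) = (2)·1^0 + (0)·1^1 + (-4)·1^2 + (-3)·1^3 = -5.
  |p(1)| = 5.
Check: |p(1)| = 5 ≤ 9 = M_tri(1). ✓ Equality does not hold at z = 1 (the coefficients have mixed signs, so the terms do not all align in phase there).

M_tri(1) = 9; |p(1)| = 5; equality at z=1: no.


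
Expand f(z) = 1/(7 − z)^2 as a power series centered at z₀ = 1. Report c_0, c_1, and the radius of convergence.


Let w = z − z₀, so z = z₀ + w.
Then 7 − z = 7 − (z₀ + w) = (7 − z₀) − w = 6 − w.
f(z) = 1/(6 − w)^2 = (1/(6)^2) · (1 − w/(6))^{−2}.
By the binomial series (1−u)^{−2} = Σ_{n≥0} C(n+1, 1) u^n for |u|<1, with u = w/(6):
  c_n = C(n+1, 1) / (6)^(n+2).
  c_0 = 1/(6)^2 = 1/36.
  c_1 = 2/(6)^3 = 1/108.
The series is valid for |w/d| < 1, i.e. |z − z₀| < |d|.
Radius of convergence: R = |7 − z₀| = |6| = 6 (distance from z₀ to the singularity z = 7).

c_0 = 1/36, c_1 = 1/108; R = 6.


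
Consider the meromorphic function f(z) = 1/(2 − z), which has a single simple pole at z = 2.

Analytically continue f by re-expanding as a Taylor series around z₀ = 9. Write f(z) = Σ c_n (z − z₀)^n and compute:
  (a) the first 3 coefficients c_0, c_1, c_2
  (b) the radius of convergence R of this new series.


Let w = z − z₀, so z = z₀ + w.
Then 2 − z = 2 − (z₀ + w) = (2 − z₀) − w = -7 − w.
f(z) = 1/(-7 − w) = (1/(-7)) · 1/(1 − w/(-7)) = Σ_{n≥0} w^n / (-7)^(n+1).
So c_n = 1/(-7)^(n+1):
  c_0 = 1/(-7)^1 = -1/7.
  c_1 = 1/(-7)^2 = 1/49.
  c_2 = 1/(-7)^3 = -1/343.
The series is valid for |w/d| < 1, i.e. |z − z₀| < |d|.
Radius of convergence: R = |2 − z₀| = |-7| = 7 (distance from z₀ to the singularity z = 2).

c_0 = -1/7, c_1 = 1/49, c_2 = -1/343; R = 7.


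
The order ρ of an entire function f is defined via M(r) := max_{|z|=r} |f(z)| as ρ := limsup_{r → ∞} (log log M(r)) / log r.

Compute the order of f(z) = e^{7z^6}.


|e^{7z^6}| = e^{Re(7·z^6) + 0} ≤ e^{7|z|^6 + 0} = e^{7r^6 + 0} on |z| = r, so ρ ≤ 6. Choosing z on |z|=r so that 7·z^6 is real positive (always possible by picking arg z appropriately) gives |f(z)| = e^{7r^6 + 0}, matching the bound. The additive constant 0 does not affect log log M(r) ~ 6·log r. Hence ρ = 6.
Therefore ρ = 6.

Order ρ = 6.


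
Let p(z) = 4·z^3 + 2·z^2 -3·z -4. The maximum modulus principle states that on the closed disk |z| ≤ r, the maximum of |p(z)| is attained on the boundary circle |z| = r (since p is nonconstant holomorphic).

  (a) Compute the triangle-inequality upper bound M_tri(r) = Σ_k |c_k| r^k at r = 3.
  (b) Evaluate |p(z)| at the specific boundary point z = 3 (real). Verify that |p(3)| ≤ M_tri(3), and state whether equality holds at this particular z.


Coefficients: c_0 = -4, c_1 = -3, c_2 = 2, c_3 = 4. Radius r = 3.
Part (a). Triangle bound: M_tri(r) = Σ_k |c_k| r^k
  = |-4|·3^0 + |-3|·3^1 + |2|·3^2 + |4|·3^3
  = 4 + 9 + 18 + 108 = 139.
This bounds M(r) := max_{|z|=r} |p(z)| from above; equality holds iff all terms c_k z^k can be made to align in phase at a single z on |z|=r.
Part (b). At z = 3 (real, on the circle |z| = r):
  p(3) = (-4)·3^0 + (-3)·3^1 + (2)·3^2 + (4)·3^3 = 113.
  |p(3)| = 113.
Check: |p(3)| = 113 ≤ 139 = M_tri(3). ✓ Equality does not hold at z = 3 (the coefficients have mixed signs, so the terms do not all align in phase there).

M_tri(3) = 139; |p(3)| = 113; equality at z=3: no.


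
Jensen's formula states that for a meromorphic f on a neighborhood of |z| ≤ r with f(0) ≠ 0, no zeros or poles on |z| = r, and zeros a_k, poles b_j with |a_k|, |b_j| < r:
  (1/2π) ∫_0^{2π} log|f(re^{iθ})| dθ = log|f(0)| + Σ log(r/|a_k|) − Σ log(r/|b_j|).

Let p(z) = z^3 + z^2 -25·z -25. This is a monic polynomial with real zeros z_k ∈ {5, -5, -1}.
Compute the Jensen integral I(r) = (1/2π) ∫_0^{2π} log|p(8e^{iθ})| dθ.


Zeros: -5, -1, 5; r = 8.
Inside |z| < r: -5, -1, 5. Outside (|z| ≥ r): ∅.
p(0) = -25, so log|p(0)| = log(25) = 3.2189.
Apply Jensen: I(r) = log|p(0)| + Σ_k log(r/|z_k|), summed over zeros inside |z| < r.
  log(r/|z_k|) for z_k = 5: log(8/5) = 0.4700
  log(r/|z_k|) for z_k = -5: log(8/5) = 0.4700
  log(r/|z_k|) for z_k = -1: log(8/1) = 2.0794
Sum over inside zeros: 3.0194.
I(r) = log|p(0)| + (inside sum) = 3.2189 + 3.0194 = 6.2383.
Closed form (all zeros inside, monic): I(r) = n·log(r) = 3·log(8) = 6.2383. ✓

I(r) ≈ 6.2383.


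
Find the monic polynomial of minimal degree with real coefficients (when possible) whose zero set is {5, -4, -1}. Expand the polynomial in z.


The polynomial is p(z) = ∏_{α ∈ S} (z − α), where S = {5, -4, -1}.
Expanding the product yields: p(z) = z^3 -21·z -20.
The resulting polynomial has degree 3 and real coefficients as required.

p(z) = z^3 -21·z -20.


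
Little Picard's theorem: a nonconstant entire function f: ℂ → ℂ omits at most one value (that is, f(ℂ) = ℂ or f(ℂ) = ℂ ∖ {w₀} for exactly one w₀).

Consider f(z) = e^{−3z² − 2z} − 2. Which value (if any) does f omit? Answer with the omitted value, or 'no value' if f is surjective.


Little Picard bounds the complement of f(ℂ) to at most one point.
The exponent g(z) = −3z² − 2z is a nonconstant polynomial, hence surjective onto ℂ. So e^{g(z)} takes every value in {e^w : w ∈ ℂ} = ℂ ∖ {0}. Adding -2 shifts the range to ℂ ∖ {-2}. f omits exactly -2.

Omitted value: -2.


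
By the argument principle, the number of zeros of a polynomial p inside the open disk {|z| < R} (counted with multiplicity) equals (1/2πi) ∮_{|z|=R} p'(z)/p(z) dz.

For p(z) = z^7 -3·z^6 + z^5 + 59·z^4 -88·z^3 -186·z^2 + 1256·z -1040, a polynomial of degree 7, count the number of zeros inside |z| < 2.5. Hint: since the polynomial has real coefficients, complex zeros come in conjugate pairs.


The zeros of p are: (2 + 3i), (2 - 3i), (-3 + 1i), (-3 - 1i), 1, (2 + 2i), (2 - 2i).
Their magnitudes are: 3.606, 3.606, 3.162, 3.162, 1, 2.828, 2.828.
Zeros with |z| < R = 2.5: 1.
Count = 1.
By the argument principle, (1/2πi) ∮_{|z|=R} p'(z)/p(z) dz equals exactly this count.

Number of zeros inside |z| < 2.5: 1.


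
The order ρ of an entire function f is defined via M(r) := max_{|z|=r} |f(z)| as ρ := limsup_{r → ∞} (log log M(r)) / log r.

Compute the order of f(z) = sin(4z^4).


Write sin(w) = (e^{iw} ± e^{−iw})/(2 or 2i), so |sin(w)| ≤ e^{|w|}. With w = 4z^4, |w| ≤ 4r^4 + 0 on |z|=r, giving M(r) ≤ e^{4r^4 + 0} and ρ ≤ 4. For the lower bound, choose z on |z|=r with 4z^4 purely imaginary of modulus 4r^4; then |sin(4z^4)| grows like e^{4r^4}/2, so ρ ≥ 4. Hence ρ = 4.
Therefore ρ = 4.

Order ρ = 4.


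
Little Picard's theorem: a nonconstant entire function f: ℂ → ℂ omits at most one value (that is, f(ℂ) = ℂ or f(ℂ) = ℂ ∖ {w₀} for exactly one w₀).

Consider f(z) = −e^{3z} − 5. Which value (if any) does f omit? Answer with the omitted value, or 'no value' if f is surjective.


Little Picard bounds the complement of f(ℂ) to at most one point.
e^{3z} is never zero on ℂ, so -1·e^{3z} takes every value in ℂ ∖ {0}. Adding -5 shifts the range to ℂ ∖ {-5}. Thus f omits exactly the value -5.

Omitted value: -5.


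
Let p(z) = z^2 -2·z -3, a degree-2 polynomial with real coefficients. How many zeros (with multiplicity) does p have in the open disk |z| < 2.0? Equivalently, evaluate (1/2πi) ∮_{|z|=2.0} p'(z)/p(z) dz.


The zeros of p are: -1, 3.
Their magnitudes are: 1, 3.
Zeros with |z| < R = 2.0: -1.
Count = 1.
By the argument principle, (1/2πi) ∮_{|z|=R} p'(z)/p(z) dz equals exactly this count.

Number of zeros inside |z| < 2.0: 1.


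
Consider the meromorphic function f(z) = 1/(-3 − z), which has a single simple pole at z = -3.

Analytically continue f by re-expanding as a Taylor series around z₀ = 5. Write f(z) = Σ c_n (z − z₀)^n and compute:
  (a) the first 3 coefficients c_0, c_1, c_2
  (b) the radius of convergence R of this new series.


Let w = z − z₀, so z = z₀ + w.
Then -3 − z = -3 − (z₀ + w) = (-3 − z₀) − w = -8 − w.
f(z) = 1/(-8 − w) = (1/(-8)) · 1/(1 − w/(-8)) = Σ_{n≥0} w^n / (-8)^(n+1).
So c_n = 1/(-8)^(n+1):
  c_0 = 1/(-8)^1 = -1/8.
  c_1 = 1/(-8)^2 = 1/64.
  c_2 = 1/(-8)^3 = -1/512.
The series is valid for |w/d| < 1, i.e. |z − z₀| < |d|.
Radius of convergence: R = |-3 − z₀| = |-8| = 8 (distance from z₀ to the singularity z = -3).

c_0 = -1/8, c_1 = 1/64, c_2 = -1/512; R = 8.


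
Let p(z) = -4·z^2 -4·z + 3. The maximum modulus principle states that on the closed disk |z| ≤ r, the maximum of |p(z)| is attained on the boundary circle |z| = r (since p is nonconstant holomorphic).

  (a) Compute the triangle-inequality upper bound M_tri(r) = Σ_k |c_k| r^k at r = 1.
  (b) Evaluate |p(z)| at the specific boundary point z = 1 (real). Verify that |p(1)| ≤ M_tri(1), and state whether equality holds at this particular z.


Coefficients: c_0 = 3, c_1 = -4, c_2 = -4. Radius r = 1.
Part (a). Triangle bound: M_tri(r) = Σ_k |c_k| r^k
  = |3|·1^0 + |-4|·1^1 + |-4|·1^2
  = 3 + 4 + 4 = 11.
This bounds M(r) := max_{|z|=r} |p(z)| from above; equality holds iff all terms c_k z^k can be made to align in phase at a single z on |z|=r.
Part (b). At z = 1 (real, on the circle |z| = r):
  p(1) = (3)·1^0 + (-4)·1^1 + (-4)·1^2 = -5.
  |p(1)| = 5.
Check: |p(1)| = 5 ≤ 11 = M_tri(1). ✓ Equality does not hold at z = 1 (the coefficients have mixed signs, so the terms do not all align in phase there).

M_tri(1) = 11; |p(1)| = 5; equality at z=1: no.


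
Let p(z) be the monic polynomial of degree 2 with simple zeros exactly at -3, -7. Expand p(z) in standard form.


The polynomial is p(z) = ∏_{α ∈ S} (z − α), where S = {-3, -7}.
Expanding the product yields: p(z) = z^2 + 10·z + 21.
The resulting polynomial has degree 2 and real coefficients as required.

p(z) = z^2 + 10·z + 21.


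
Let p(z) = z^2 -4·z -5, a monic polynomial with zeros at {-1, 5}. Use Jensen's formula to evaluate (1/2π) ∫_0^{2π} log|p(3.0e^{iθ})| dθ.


Zeros: -1, 5; r = 3.0.
Inside |z| < r: -1. Outside (|z| ≥ r): 5.
p(0) = -5, so log|p(0)| = log(5) = 1.6094.
Apply Jensen: I(r) = log|p(0)| + Σ_k log(r/|z_k|), summed over zeros inside |z| < r.
  log(r/|z_k|) for z_k = -1: log(3.0/1) = 1.0986
  Outside zeros (5) contribute nothing to the Jensen sum.
Sum over inside zeros: 1.0986.
I(r) = log|p(0)| + (inside sum) = 1.6094 + 1.0986 = 2.7081.
Note: since some zeros are outside |z| ≤ r, the simplified n·log(r) form does NOT apply — only the inside zeros contribute.

I(r) ≈ 2.7081.


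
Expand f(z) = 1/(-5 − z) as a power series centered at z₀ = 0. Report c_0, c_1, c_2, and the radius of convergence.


Let w = z − z₀, so z = z₀ + w.
Then -5 − z = -5 − (z₀ + w) = (-5 − z₀) − w = -5 − w.
f(z) = 1/(-5 − w) = (1/(-5)) · 1/(1 − w/(-5)) = Σ_{n≥0} w^n / (-5)^(n+1).
So c_n = 1/(-5)^(n+1):
  c_0 = 1/(-5)^1 = -1/5.
  c_1 = 1/(-5)^2 = 1/25.
  c_2 = 1/(-5)^3 = -1/125.
The series is valid for |w/d| < 1, i.e. |z − z₀| < |d|.
Radius of convergence: R = |-5 − z₀| = |-5| = 5 (distance from z₀ to the singularity z = -5).

c_0 = -1/5, c_1 = 1/25, c_2 = -1/125; R = 5.


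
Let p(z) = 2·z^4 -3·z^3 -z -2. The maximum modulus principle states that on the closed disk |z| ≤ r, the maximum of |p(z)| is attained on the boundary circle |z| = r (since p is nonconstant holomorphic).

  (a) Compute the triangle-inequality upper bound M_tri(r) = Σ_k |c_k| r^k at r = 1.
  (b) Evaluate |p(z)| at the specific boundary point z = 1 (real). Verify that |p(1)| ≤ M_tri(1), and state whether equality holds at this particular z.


Coefficients: c_0 = -2, c_1 = -1, c_2 = 0, c_3 = -3, c_4 = 2. Radius r = 1.
Part (a). Triangle bound: M_tri(r) = Σ_k |c_k| r^k
  = |-2|·1^0 + |-1|·1^1 + |0|·1^2 + |-3|·1^3 + |2|·1^4
  = 2 + 1 + 0 + 3 + 2 = 8.
This bounds M(r) := max_{|z|=r} |p(z)| from above; equality holds iff all terms c_k z^k can be made to align in phase at a single z on |z|=r.
Part (b). At z = 1 (real, on the circle |z| = r):
  p(1) = (-2)·1^0 + (-1)·1^1 + (0)·1^2 + (-3)·1^3 + (2)·1^4 = -4.
  |p(1)| = 4.
Check: |p(1)| = 4 ≤ 8 = M_tri(1). ✓ Equality does not hold at z = 1 (the coefficients have mixed signs, so the terms do not all align in phase there).

M_tri(1) = 8; |p(1)| = 4; equality at z=1: no.


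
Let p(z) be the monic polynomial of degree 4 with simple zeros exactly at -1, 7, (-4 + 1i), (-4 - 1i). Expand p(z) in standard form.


The polynomial is p(z) = ∏_{α ∈ S} (z − α), where S = {-1, 7, (-4 + 1i), (-4 - 1i)}.
Expanding the product yields: p(z) = z^4 + 2·z^3 -38·z^2 -158·z -119.
Note conjugate pairs combine to real quadratics: (z − (-4+1i))(z − (-4−1i)) = z² + 8z + 17.
The resulting polynomial has degree 4 and real coefficients as required.

p(z) = z^4 + 2·z^3 -38·z^2 -158·z -119.


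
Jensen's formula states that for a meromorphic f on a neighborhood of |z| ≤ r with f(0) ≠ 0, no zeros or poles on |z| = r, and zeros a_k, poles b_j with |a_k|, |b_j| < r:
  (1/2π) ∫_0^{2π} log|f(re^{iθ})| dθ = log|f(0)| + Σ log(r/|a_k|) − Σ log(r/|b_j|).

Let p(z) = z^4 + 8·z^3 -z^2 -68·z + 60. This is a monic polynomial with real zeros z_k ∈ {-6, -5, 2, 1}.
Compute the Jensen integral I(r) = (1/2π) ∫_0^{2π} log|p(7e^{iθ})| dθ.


Zeros: -6, -5, 1, 2; r = 7.
Inside |z| < r: -6, -5, 1, 2. Outside (|z| ≥ r): ∅.
p(0) = 60, so log|p(0)| = log(60) = 4.0943.
Apply Jensen: I(r) = log|p(0)| + Σ_k log(r/|z_k|), summed over zeros inside |z| < r.
  log(r/|z_k|) for z_k = -6: log(7/6) = 0.1542
  log(r/|z_k|) for z_k = -5: log(7/5) = 0.3365
  log(r/|z_k|) for z_k = 2: log(7/2) = 1.2528
  log(r/|z_k|) for z_k = 1: log(7/1) = 1.9459
Sum over inside zeros: 3.6893.
I(r) = log|p(0)| + (inside sum) = 4.0943 + 3.6893 = 7.7836.
Closed form (all zeros inside, monic): I(r) = n·log(r) = 4·log(7) = 7.7836. ✓

I(r) ≈ 7.7836.


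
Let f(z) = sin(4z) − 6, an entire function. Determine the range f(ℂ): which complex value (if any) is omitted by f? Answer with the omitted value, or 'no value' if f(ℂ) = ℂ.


Little Picard bounds the complement of f(ℂ) to at most one point.
sin is entire and surjective onto ℂ: for every w ∈ ℂ, sin(ζ) = w has a solution ζ ∈ ℂ (e.g., via the complex inverse arcsin). With ζ = 4z this gives z = ζ/(4). Then 1·sin(4z) takes every value in 1·ℂ = ℂ, and adding -6 is a bijection of ℂ. So f is surjective and omits no value. (Note: only on the real line is sin bounded by [−1, 1].)

Omitted value: no value.


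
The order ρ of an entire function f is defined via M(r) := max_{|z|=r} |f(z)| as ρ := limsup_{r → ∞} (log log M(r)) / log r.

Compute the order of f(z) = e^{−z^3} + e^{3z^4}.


Each summand is entire of order 3 and 4 respectively (as in the single-exponential case). The order of a sum is at most the max of the orders, so ρ ≤ 4. For the lower bound: on |z|=r choose arg z so that 3z^4 is real positive; then |e^{3z^4}| = e^{3r^4} while |e^{-1z^3}| ≤ e^{1r^3} = o(e^{3r^4}). So |f| ≥ e^{3r^4}(1 − o(1)) and ρ ≥ 4. Hence ρ = max(3, 4) = 4.
Therefore ρ = 4.

Order ρ = 4.


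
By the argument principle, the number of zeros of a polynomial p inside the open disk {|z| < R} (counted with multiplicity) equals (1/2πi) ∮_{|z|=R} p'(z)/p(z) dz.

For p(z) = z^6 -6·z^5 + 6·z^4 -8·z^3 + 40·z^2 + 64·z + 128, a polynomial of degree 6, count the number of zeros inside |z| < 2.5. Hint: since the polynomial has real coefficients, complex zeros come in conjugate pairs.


The zeros of p are: (-1 + 1i), (-1 - 1i), 4, (0 + 2i), (0 - 2i), 4.
Their magnitudes are: 1.414, 1.414, 4, 2, 2, 4.
Zeros with |z| < R = 2.5: (-1 + 1i), (-1 - 1i), (0 + 2i), (0 - 2i).
Count = 4.
By the argument principle, (1/2πi) ∮_{|z|=R} p'(z)/p(z) dz equals exactly this count.

Number of zeros inside |z| < 2.5: 4.


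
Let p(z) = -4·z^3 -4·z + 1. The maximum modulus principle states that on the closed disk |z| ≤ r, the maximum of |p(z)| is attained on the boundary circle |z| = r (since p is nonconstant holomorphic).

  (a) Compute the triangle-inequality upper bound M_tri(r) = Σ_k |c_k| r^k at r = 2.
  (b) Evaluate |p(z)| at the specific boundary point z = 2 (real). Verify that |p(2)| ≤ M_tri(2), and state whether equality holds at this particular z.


Coefficients: c_0 = 1, c_1 = -4, c_2 = 0, c_3 = -4. Radius r = 2.
Part (a). Triangle bound: M_tri(r) = Σ_k |c_k| r^k
  = |1|·2^0 + |-4|·2^1 + |0|·2^2 + |-4|·2^3
  = 1 + 8 + 0 + 32 = 41.
This bounds M(r) := max_{|z|=r} |p(z)| from above; equality holds iff all terms c_k z^k can be made to align in phase at a single z on |z|=r.
Part (b). At z = 2 (real, on the circle |z| = r):
  p(2) = (1)·2^0 + (-4)·2^1 + (0)·2^2 + (-4)·2^3 = -39.
  |p(2)| = 39.
Check: |p(2)| = 39 ≤ 41 = M_tri(2). ✓ Equality does not hold at z = 2 (the coefficients have mixed signs, so the terms do not all align in phase there).

M_tri(2) = 41; |p(2)| = 39; equality at z=2: no.


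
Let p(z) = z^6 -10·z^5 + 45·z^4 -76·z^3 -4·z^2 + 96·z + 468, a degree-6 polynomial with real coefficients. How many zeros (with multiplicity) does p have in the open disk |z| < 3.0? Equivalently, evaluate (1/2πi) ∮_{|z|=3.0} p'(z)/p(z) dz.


The zeros of p are: (-1 + 1i), (-1 - 1i), (3 + 2i), (3 - 2i), (3 + 3i), (3 - 3i).
Their magnitudes are: 1.414, 1.414, 3.606, 3.606, 4.243, 4.243.
Zeros with |z| < R = 3.0: (-1 + 1i), (-1 - 1i).
Count = 2.
By the argument principle, (1/2πi) ∮_{|z|=R} p'(z)/p(z) dz equals exactly this count.

Number of zeros inside |z| < 3.0: 2.


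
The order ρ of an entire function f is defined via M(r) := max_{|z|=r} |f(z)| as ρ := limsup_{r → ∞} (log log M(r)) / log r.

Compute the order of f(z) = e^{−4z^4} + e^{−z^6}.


Each summand is entire of order 4 and 6 respectively (as in the single-exponential case). The order of a sum is at most the max of the orders, so ρ ≤ 6. For the lower bound: on |z|=r choose arg z so that -1z^6 is real positive; then |e^{-1z^6}| = e^{1r^6} while |e^{-4z^4}| ≤ e^{4r^4} = o(e^{1r^6}). So |f| ≥ e^{1r^6}(1 − o(1)) and ρ ≥ 6. Hence ρ = max(4, 6) = 6.
Therefore ρ = 6.

Order ρ = 6.


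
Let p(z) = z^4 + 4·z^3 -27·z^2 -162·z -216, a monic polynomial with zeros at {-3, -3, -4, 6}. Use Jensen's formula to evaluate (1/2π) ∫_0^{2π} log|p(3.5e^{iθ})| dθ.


Zeros: -4, -3, -3, 6; r = 3.5.
Inside |z| < r: -3, -3. Outside (|z| ≥ r): -4, 6.
p(0) = -216, so log|p(0)| = log(216) = 5.3753.
Apply Jensen: I(r) = log|p(0)| + Σ_k log(r/|z_k|), summed over zeros inside |z| < r.
  log(r/|z_k|) for z_k = -3: log(3.5/3) = 0.1542
  log(r/|z_k|) for z_k = -3: log(3.5/3) = 0.1542
  Outside zeros (-4, 6) contribute nothing to the Jensen sum.
Sum over inside zeros: 0.3083.
I(r) = log|p(0)| + (inside sum) = 5.3753 + 0.3083 = 5.6836.
Note: since some zeros are outside |z| ≤ r, the simplified n·log(r) form does NOT apply — only the inside zeros contribute.

I(r) ≈ 5.6836.


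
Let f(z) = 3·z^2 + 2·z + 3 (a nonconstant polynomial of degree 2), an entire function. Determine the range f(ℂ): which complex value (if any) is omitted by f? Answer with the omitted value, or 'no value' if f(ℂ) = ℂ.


Little Picard bounds the complement of f(ℂ) to at most one point.
For every w ∈ ℂ, the equation p(z) − w = 0 is a nonconstant polynomial in z and hence has at least one root by the fundamental theorem of algebra. So p is surjective onto ℂ, omitting no value.

Omitted value: no value.


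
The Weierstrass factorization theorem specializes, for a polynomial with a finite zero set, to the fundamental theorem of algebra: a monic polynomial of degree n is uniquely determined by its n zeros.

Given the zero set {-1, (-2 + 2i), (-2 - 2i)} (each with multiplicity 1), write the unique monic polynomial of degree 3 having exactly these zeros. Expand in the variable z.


The polynomial is p(z) = ∏_{α ∈ S} (z − α), where S = {-1, (-2 + 2i), (-2 - 2i)}.
Expanding the product yields: p(z) = z^3 + 5·z^2 + 12·z + 8.
Note conjugate pairs combine to real quadratics: (z − (-2+2i))(z − (-2−2i)) = z² + 4z + 8.
The resulting polynomial has degree 3 and real coefficients as required.

p(z) = z^3 + 5·z^2 + 12·z + 8.


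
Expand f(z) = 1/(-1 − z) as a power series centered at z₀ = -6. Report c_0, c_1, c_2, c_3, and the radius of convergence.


Let w = z − z₀, so z = z₀ + w.
Then -1 − z = -1 − (z₀ + w) = (-1 − z₀) − w = 5 − w.
f(z) = 1/(5 − w) = (1/(5)) · 1/(1 − w/(5)) = Σ_{n≥0} w^n / (5)^(n+1).
So c_n = 1/(5)^(n+1):
  c_0 = 1/(5)^1 = 1/5.
  c_1 = 1/(5)^2 = 1/25.
  c_2 = 1/(5)^3 = 1/125.
  c_3 = 1/(5)^4 = 1/625.
The series is valid for |w/d| < 1, i.e. |z − z₀| < |d|.
Radius of convergence: R = |-1 − z₀| = |5| = 5 (distance from z₀ to the singularity z = -1).

c_0 = 1/5, c_1 = 1/25, c_2 = 1/125, c_3 = 1/625; R = 5.


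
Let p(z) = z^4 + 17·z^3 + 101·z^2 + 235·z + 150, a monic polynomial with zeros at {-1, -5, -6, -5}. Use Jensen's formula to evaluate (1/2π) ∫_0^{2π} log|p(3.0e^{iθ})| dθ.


Zeros: -6, -5, -5, -1; r = 3.0.
Inside |z| < r: -1. Outside (|z| ≥ r): -6, -5, -5.
p(0) = 150, so log|p(0)| = log(150) = 5.0106.
Apply Jensen: I(r) = log|p(0)| + Σ_k log(r/|z_k|), summed over zeros inside |z| < r.
  log(r/|z_k|) for z_k = -1: log(3.0/1) = 1.0986
  Outside zeros (-6, -5, -5) contribute nothing to the Jensen sum.
Sum over inside zeros: 1.0986.
I(r) = log|p(0)| + (inside sum) = 5.0106 + 1.0986 = 6.1092.
Note: since some zeros are outside |z| ≤ r, the simplified n·log(r) form does NOT apply — only the inside zeros contribute.

I(r) ≈ 6.1092.


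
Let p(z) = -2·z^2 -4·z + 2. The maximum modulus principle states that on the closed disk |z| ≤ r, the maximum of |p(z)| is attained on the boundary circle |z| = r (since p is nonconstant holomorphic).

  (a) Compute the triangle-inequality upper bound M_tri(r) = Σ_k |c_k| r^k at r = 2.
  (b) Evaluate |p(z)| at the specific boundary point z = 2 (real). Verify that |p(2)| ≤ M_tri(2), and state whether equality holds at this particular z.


Coefficients: c_0 = 2, c_1 = -4, c_2 = -2. Radius r = 2.
Part (a). Triangle bound: M_tri(r) = Σ_k |c_k| r^k
  = |2|·2^0 + |-4|·2^1 + |-2|·2^2
  = 2 + 8 + 8 = 18.
This bounds M(r) := max_{|z|=r} |p(z)| from above; equality holds iff all terms c_k z^k can be made to align in phase at a single z on |z|=r.
Part (b). At z = 2 (real, on the circle |z| = r):
  p(2) = (2)·2^0 + (-4)·2^1 + (-2)·2^2 = -14.
  |p(2)| = 14.
Check: |p(2)| = 14 ≤ 18 = M_tri(2). ✓ Equality does not hold at z = 2 (the coefficients have mixed signs, so the terms do not all align in phase there).

M_tri(2) = 18; |p(2)| = 14; equality at z=2: no.


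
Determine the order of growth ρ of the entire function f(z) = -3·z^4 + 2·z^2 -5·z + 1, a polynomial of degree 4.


|f(z)| ≤ Σ|c_k|·r^k = O(r^4) as r → ∞. Polynomial growth is O(e^{r^ε}) for every ε > 0 (since r^4/e^{r^ε} → 0), so ρ ≤ ε for all ε > 0, i.e. ρ = 0. Every nonconstant polynomial has order 0.
Therefore ρ = 0.

Order ρ = 0.


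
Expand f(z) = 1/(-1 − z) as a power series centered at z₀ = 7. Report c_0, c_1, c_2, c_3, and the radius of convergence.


Let w = z − z₀, so z = z₀ + w.
Then -1 − z = -1 − (z₀ + w) = (-1 − z₀) − w = -8 − w.
f(z) = 1/(-8 − w) = (1/(-8)) · 1/(1 − w/(-8)) = Σ_{n≥0} w^n / (-8)^(n+1).
So c_n = 1/(-8)^(n+1):
  c_0 = 1/(-8)^1 = -1/8.
  c_1 = 1/(-8)^2 = 1/64.
  c_2 = 1/(-8)^3 = -1/512.
  c_3 = 1/(-8)^4 = 1/4096.
The series is valid for |w/d| < 1, i.e. |z − z₀| < |d|.
Radius of convergence: R = |-1 − z₀| = |-8| = 8 (distance from z₀ to the singularity z = -1).

c_0 = -1/8, c_1 = 1/64, c_2 = -1/512, c_3 = 1/4096; R = 8.


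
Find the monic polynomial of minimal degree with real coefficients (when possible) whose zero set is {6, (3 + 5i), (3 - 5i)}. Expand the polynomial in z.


The polynomial is p(z) = ∏_{α ∈ S} (z − α), where S = {6, (3 + 5i), (3 - 5i)}.
Expanding the product yields: p(z) = z^3 -12·z^2 + 70·z -204.
Note conjugate pairs combine to real quadratics: (z − (3+5i))(z − (3−5i)) = z² − 6z + 34.
The resulting polynomial has degree 3 and real coefficients as required.

p(z) = z^3 -12·z^2 + 70·z -204.


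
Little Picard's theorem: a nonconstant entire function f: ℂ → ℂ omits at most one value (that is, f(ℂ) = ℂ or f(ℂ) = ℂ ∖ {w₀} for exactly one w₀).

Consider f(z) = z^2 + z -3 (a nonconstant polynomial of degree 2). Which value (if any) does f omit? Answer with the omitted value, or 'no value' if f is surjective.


Little Picard bounds the complement of f(ℂ) to at most one point.
For every w ∈ ℂ, the equation p(z) − w = 0 is a nonconstant polynomial in z and hence has at least one root by the fundamental theorem of algebra. So p is surjective onto ℂ, omitting no value.

Omitted value: no value.


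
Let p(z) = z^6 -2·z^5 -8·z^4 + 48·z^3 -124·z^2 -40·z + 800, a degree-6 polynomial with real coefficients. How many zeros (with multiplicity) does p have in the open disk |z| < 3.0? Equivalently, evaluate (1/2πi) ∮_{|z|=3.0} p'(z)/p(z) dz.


The zeros of p are: -2, (1 + 3i), (1 - 3i), -4, (3 + 1i), (3 - 1i).
Their magnitudes are: 2, 3.162, 3.162, 4, 3.162, 3.162.
Zeros with |z| < R = 3.0: -2.
Count = 1.
By the argument principle, (1/2πi) ∮_{|z|=R} p'(z)/p(z) dz equals exactly this count.

Number of zeros inside |z| < 3.0: 1.


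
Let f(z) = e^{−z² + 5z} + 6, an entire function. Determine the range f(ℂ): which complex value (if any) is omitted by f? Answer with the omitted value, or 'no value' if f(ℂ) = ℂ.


Little Picard bounds the complement of f(ℂ) to at most one point.
The exponent g(z) = −z² + 5z is a nonconstant polynomial, hence surjective onto ℂ. So e^{g(z)} takes every value in {e^w : w ∈ ℂ} = ℂ ∖ {0}. Adding 6 shifts the range to ℂ ∖ {6}. f omits exactly 6.

Omitted value: 6.


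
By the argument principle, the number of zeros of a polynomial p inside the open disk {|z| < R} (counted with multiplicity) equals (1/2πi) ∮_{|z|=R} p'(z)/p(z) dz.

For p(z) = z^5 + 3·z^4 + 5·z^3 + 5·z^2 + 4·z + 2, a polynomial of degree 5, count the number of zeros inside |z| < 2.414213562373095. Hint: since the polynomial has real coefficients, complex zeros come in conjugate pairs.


The zeros of p are: (0 + 1i), (0 - 1i), -1, (-1 + 1i), (-1 - 1i).
Their magnitudes are: 1, 1, 1, 1.414, 1.414.
Zeros with |z| < R = 2.414213562373095: (0 + 1i), (0 - 1i), -1, (-1 + 1i), (-1 - 1i).
Count = 5.
By the argument principle, (1/2πi) ∮_{|z|=R} p'(z)/p(z) dz equals exactly this count.

Number of zeros inside |z| < 2.414213562373095: 5.


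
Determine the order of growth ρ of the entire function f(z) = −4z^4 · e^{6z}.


M(r) = max_{|z|=r} |-4|·|z|^4·|e^{6z}| = 4·r^4 · e^{6r^1} (the factors attain their maxima compatibly on |z|=r). Then log M(r) = log 4 + 4·log r + 6r^1, dominated by the last term, so log log M(r) ~ 1·log r. The polynomial factor -4z^4 contributes only a log r term and does not affect the order. ρ = 1.
Therefore ρ = 1.

Order ρ = 1.


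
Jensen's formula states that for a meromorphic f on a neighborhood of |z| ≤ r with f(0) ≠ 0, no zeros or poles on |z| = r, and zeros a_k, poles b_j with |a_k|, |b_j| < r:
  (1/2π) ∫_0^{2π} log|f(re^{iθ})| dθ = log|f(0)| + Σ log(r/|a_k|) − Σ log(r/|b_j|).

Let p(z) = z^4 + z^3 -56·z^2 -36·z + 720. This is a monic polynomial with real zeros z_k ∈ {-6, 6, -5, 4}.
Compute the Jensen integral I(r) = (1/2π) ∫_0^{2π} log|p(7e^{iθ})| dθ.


Zeros: -6, -5, 4, 6; r = 7.
Inside |z| < r: -6, -5, 4, 6. Outside (|z| ≥ r): ∅.
p(0) = 720, so log|p(0)| = log(720) = 6.5793.
Apply Jensen: I(r) = log|p(0)| + Σ_k log(r/|z_k|), summed over zeros inside |z| < r.
  log(r/|z_k|) for z_k = -6: log(7/6) = 0.1542
  log(r/|z_k|) for z_k = 6: log(7/6) = 0.1542
  log(r/|z_k|) for z_k = -5: log(7/5) = 0.3365
  log(r/|z_k|) for z_k = 4: log(7/4) = 0.5596
Sum over inside zeros: 1.2044.
I(r) = log|p(0)| + (inside sum) = 6.5793 + 1.2044 = 7.7836.
Closed form (all zeros inside, monic): I(r) = n·log(r) = 4·log(7) = 7.7836. ✓

I(r) ≈ 7.7836.


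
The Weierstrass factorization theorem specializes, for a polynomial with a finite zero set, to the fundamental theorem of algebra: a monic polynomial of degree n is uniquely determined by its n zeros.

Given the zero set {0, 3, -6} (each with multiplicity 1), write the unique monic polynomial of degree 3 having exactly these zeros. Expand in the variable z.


The polynomial is p(z) = ∏_{α ∈ S} (z − α), where S = {0, 3, -6}.
Expanding the product yields: p(z) = z^3 + 3·z^2 -18·z.
The resulting polynomial has degree 3 and real coefficients as required.

p(z) = z^3 + 3·z^2 -18·z.


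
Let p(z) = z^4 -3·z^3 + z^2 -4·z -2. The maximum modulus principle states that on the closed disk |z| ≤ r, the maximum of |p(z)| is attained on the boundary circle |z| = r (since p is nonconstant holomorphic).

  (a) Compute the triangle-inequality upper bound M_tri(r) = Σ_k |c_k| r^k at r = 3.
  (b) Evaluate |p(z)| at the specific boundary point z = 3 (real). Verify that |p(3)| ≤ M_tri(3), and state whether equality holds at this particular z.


Coefficients: c_0 = -2, c_1 = -4, c_2 = 1, c_3 = -3, c_4 = 1. Radius r = 3.
Part (a). Triangle bound: M_tri(r) = Σ_k |c_k| r^k
  = |-2|·3^0 + |-4|·3^1 + |1|·3^2 + |-3|·3^3 + |1|·3^4
  = 2 + 12 + 9 + 81 + 81 = 185.
This bounds M(r) := max_{|z|=r} |p(z)| from above; equality holds iff all terms c_k z^k can be made to align in phase at a single z on |z|=r.
Part (b). At z = 3 (real, on the circle |z| = r):
  p(3) = (-2)·3^0 + (-4)·3^1 + (1)·3^2 + (-3)·3^3 + (1)·3^4 = -5.
  |p(3)| = 5.
Check: |p(3)| = 5 ≤ 185 = M_tri(3). ✓ Equality does not hold at z = 3 (the coefficients have mixed signs, so the terms do not all align in phase there).

M_tri(3) = 185; |p(3)| = 5; equality at z=3: no.


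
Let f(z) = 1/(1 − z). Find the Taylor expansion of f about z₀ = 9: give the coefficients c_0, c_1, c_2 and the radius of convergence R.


Let w = z − z₀, so z = z₀ + w.
Then 1 − z = 1 − (z₀ + w) = (1 − z₀) − w = -8 − w.
f(z) = 1/(-8 − w) = (1/(-8)) · 1/(1 − w/(-8)) = Σ_{n≥0} w^n / (-8)^(n+1).
So c_n = 1/(-8)^(n+1):
  c_0 = 1/(-8)^1 = -1/8.
  c_1 = 1/(-8)^2 = 1/64.
  c_2 = 1/(-8)^3 = -1/512.
The series is valid for |w/d| < 1, i.e. |z − z₀| < |d|.
Radius of convergence: R = |1 − z₀| = |-8| = 8 (distance from z₀ to the singularity z = 1).

c_0 = -1/8, c_1 = 1/64, c_2 = -1/512; R = 8.


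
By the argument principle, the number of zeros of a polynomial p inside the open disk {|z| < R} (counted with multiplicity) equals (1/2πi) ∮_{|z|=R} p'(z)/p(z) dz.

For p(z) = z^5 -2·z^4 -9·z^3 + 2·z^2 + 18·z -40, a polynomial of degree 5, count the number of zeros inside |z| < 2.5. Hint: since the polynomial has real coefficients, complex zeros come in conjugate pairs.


The zeros of p are: (1 + 1i), (1 - 1i), 4, (-2 + 1i), (-2 - 1i).
Their magnitudes are: 1.414, 1.414, 4, 2.236, 2.236.
Zeros with |z| < R = 2.5: (1 + 1i), (1 - 1i), (-2 + 1i), (-2 - 1i).
Count = 4.
By the argument principle, (1/2πi) ∮_{|z|=R} p'(z)/p(z) dz equals exactly this count.

Number of zeros inside |z| < 2.5: 4.


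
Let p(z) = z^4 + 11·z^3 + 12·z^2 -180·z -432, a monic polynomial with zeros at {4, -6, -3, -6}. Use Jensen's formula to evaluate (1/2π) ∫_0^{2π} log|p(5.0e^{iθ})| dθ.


Zeros: -6, -6, -3, 4; r = 5.0.
Inside |z| < r: -3, 4. Outside (|z| ≥ r): -6, -6.
p(0) = -432, so log|p(0)| = log(432) = 6.0684.
Apply Jensen: I(r) = log|p(0)| + Σ_k log(r/|z_k|), summed over zeros inside |z| < r.
  log(r/|z_k|) for z_k = 4: log(5.0/4) = 0.2231
  log(r/|z_k|) for z_k = -3: log(5.0/3) = 0.5108
  Outside zeros (-6, -6) contribute nothing to the Jensen sum.
Sum over inside zeros: 0.7340.
I(r) = log|p(0)| + (inside sum) = 6.0684 + 0.7340 = 6.8024.
Note: since some zeros are outside |z| ≤ r, the simplified n·log(r) form does NOT apply — only the inside zeros contribute.

I(r) ≈ 6.8024.


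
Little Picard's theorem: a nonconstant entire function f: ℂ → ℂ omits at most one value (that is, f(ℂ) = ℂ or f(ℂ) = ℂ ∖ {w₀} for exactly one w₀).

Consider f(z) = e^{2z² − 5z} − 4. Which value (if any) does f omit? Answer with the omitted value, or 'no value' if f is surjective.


Little Picard bounds the complement of f(ℂ) to at most one point.
The exponent g(z) = 2z² − 5z is a nonconstant polynomial, hence surjective onto ℂ. So e^{g(z)} takes every value in {e^w : w ∈ ℂ} = ℂ ∖ {0}. Adding -4 shifts the range to ℂ ∖ {-4}. f omits exactly -4.

Omitted value: -4.


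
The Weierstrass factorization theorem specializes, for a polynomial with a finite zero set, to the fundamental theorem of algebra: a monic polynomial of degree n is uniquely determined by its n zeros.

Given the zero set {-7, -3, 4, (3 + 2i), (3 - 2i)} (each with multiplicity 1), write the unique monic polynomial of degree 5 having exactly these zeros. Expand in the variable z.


The polynomial is p(z) = ∏_{α ∈ S} (z − α), where S = {-7, -3, 4, (3 + 2i), (3 - 2i)}.
Expanding the product yields: p(z) = z^5 -42·z^3 + 108·z^2 + 257·z -1092.
Note conjugate pairs combine to real quadratics: (z − (3+2i))(z − (3−2i)) = z² − 6z + 13.
The resulting polynomial has degree 5 and real coefficients as required.

p(z) = z^5 -42·z^3 + 108·z^2 + 257·z -1092.


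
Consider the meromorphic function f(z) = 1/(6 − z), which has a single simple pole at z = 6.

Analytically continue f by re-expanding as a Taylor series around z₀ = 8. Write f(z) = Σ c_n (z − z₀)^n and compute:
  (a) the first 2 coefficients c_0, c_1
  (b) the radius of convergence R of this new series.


Let w = z − z₀, so z = z₀ + w.
Then 6 − z = 6 − (z₀ + w) = (6 − z₀) − w = -2 − w.
f(z) = 1/(-2 − w) = (1/(-2)) · 1/(1 − w/(-2)) = Σ_{n≥0} w^n / (-2)^(n+1).
So c_n = 1/(-2)^(n+1):
  c_0 = 1/(-2)^1 = -1/2.
  c_1 = 1/(-2)^2 = 1/4.
The series is valid for |w/d| < 1, i.e. |z − z₀| < |d|.
Radius of convergence: R = |6 − z₀| = |-2| = 2 (distance from z₀ to the singularity z = 6).

c_0 = -1/2, c_1 = 1/4; R = 2.


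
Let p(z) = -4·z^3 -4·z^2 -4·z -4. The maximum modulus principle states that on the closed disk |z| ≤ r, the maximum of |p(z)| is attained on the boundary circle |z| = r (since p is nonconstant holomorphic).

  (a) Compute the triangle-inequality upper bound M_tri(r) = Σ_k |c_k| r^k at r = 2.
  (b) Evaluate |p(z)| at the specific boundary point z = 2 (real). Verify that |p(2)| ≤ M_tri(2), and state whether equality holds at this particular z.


Coefficients: c_0 = -4, c_1 = -4, c_2 = -4, c_3 = -4. Radius r = 2.
Part (a). Triangle bound: M_tri(r) = Σ_k |c_k| r^k
  = |-4|·2^0 + |-4|·2^1 + |-4|·2^2 + |-4|·2^3
  = 4 + 8 + 16 + 32 = 60.
This bounds M(r) := max_{|z|=r} |p(z)| from above; equality holds iff all terms c_k z^k can be made to align in phase at a single z on |z|=r.
Part (b). At z = 2 (real, on the circle |z| = r):
  p(2) = (-4)·2^0 + (-4)·2^1 + (-4)·2^2 + (-4)·2^3 = -60.
  |p(2)| = 60.
Since all nonzero coefficients share the same sign, |p(2)| = 60 = M_tri(2); the triangle bound is attained at z = 2, so in fact M(r) = 60.

M_tri(2) = 60; |p(2)| = 60; equality at z=2: yes.
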